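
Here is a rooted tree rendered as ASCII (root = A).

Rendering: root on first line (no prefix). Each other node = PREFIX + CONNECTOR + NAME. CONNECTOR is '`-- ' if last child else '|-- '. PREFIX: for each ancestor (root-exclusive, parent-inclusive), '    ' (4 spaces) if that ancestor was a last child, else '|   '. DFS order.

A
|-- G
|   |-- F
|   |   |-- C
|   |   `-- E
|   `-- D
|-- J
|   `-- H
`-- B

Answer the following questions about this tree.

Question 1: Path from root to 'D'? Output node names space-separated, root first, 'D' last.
Walk down from root: A -> G -> D

Answer: A G D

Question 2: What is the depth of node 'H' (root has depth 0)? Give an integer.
Path from root to H: A -> J -> H
Depth = number of edges = 2

Answer: 2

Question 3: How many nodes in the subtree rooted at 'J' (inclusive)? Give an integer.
Subtree rooted at J contains: H, J
Count = 2

Answer: 2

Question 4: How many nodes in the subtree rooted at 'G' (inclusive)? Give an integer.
Subtree rooted at G contains: C, D, E, F, G
Count = 5

Answer: 5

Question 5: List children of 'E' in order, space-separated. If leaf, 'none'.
Answer: none

Derivation:
Node E's children (from adjacency): (leaf)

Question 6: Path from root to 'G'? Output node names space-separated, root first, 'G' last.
Walk down from root: A -> G

Answer: A G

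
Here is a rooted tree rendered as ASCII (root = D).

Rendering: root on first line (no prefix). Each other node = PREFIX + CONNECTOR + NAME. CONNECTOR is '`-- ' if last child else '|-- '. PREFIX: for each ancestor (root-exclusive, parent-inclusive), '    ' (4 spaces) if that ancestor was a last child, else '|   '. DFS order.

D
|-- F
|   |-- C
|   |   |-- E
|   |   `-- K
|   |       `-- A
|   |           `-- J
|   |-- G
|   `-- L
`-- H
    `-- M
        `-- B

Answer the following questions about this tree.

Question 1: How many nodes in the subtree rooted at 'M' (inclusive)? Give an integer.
Subtree rooted at M contains: B, M
Count = 2

Answer: 2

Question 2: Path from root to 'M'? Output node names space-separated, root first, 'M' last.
Walk down from root: D -> H -> M

Answer: D H M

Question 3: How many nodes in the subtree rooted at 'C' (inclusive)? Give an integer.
Answer: 5

Derivation:
Subtree rooted at C contains: A, C, E, J, K
Count = 5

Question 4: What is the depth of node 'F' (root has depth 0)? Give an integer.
Answer: 1

Derivation:
Path from root to F: D -> F
Depth = number of edges = 1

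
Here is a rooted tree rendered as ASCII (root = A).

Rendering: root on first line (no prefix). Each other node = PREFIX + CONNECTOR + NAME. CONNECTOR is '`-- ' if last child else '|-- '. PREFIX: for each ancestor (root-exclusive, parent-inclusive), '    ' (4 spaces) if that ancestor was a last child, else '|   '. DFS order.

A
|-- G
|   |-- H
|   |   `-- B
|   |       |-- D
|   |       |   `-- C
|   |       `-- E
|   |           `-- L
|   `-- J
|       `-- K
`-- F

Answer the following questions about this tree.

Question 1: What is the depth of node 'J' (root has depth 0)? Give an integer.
Path from root to J: A -> G -> J
Depth = number of edges = 2

Answer: 2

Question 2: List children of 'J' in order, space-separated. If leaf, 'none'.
Answer: K

Derivation:
Node J's children (from adjacency): K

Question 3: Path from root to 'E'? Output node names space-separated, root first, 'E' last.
Answer: A G H B E

Derivation:
Walk down from root: A -> G -> H -> B -> E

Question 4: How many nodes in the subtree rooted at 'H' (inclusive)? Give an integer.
Subtree rooted at H contains: B, C, D, E, H, L
Count = 6

Answer: 6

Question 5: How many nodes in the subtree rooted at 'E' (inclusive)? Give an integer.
Answer: 2

Derivation:
Subtree rooted at E contains: E, L
Count = 2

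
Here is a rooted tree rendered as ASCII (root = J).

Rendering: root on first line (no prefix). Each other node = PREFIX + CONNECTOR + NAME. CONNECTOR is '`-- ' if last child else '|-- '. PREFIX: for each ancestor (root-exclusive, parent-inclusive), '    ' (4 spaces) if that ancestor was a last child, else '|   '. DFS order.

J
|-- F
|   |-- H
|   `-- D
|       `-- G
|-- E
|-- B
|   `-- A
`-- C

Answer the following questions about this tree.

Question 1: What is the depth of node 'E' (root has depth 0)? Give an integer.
Path from root to E: J -> E
Depth = number of edges = 1

Answer: 1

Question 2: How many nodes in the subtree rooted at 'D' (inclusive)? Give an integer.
Subtree rooted at D contains: D, G
Count = 2

Answer: 2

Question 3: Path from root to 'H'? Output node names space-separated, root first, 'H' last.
Walk down from root: J -> F -> H

Answer: J F H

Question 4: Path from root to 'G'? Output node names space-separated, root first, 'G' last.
Walk down from root: J -> F -> D -> G

Answer: J F D G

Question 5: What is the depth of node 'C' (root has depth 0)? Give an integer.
Answer: 1

Derivation:
Path from root to C: J -> C
Depth = number of edges = 1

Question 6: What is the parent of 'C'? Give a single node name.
Scan adjacency: C appears as child of J

Answer: J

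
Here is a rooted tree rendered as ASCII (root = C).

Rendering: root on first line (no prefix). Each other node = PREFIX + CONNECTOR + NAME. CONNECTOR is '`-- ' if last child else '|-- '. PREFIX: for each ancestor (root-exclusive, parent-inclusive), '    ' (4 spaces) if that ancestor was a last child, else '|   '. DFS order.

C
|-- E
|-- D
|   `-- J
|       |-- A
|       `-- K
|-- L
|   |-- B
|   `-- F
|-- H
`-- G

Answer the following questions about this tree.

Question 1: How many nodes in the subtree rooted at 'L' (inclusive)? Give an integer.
Answer: 3

Derivation:
Subtree rooted at L contains: B, F, L
Count = 3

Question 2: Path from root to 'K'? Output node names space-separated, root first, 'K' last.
Walk down from root: C -> D -> J -> K

Answer: C D J K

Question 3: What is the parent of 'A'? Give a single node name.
Scan adjacency: A appears as child of J

Answer: J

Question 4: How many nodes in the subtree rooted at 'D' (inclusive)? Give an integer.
Subtree rooted at D contains: A, D, J, K
Count = 4

Answer: 4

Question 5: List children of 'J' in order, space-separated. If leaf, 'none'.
Answer: A K

Derivation:
Node J's children (from adjacency): A, K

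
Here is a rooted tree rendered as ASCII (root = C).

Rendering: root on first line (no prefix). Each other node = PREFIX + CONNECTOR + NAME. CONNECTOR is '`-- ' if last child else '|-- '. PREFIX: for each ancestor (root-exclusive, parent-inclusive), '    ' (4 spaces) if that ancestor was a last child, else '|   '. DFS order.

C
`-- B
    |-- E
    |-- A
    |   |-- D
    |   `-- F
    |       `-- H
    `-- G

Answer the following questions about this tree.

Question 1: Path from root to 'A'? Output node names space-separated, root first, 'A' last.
Walk down from root: C -> B -> A

Answer: C B A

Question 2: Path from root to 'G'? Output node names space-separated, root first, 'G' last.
Walk down from root: C -> B -> G

Answer: C B G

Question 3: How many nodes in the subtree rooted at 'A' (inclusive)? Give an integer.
Subtree rooted at A contains: A, D, F, H
Count = 4

Answer: 4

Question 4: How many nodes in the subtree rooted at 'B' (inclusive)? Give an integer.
Answer: 7

Derivation:
Subtree rooted at B contains: A, B, D, E, F, G, H
Count = 7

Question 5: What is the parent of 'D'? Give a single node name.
Answer: A

Derivation:
Scan adjacency: D appears as child of A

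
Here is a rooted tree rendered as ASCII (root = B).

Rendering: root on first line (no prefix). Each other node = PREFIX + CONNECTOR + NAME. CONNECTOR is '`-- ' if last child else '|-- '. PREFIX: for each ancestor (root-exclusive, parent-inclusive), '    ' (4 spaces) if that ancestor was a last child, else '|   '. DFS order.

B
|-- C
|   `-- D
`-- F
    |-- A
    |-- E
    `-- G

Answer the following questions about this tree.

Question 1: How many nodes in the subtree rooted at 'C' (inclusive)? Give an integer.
Answer: 2

Derivation:
Subtree rooted at C contains: C, D
Count = 2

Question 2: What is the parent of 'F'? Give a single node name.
Scan adjacency: F appears as child of B

Answer: B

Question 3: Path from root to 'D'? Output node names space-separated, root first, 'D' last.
Walk down from root: B -> C -> D

Answer: B C D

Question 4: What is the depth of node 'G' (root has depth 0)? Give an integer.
Path from root to G: B -> F -> G
Depth = number of edges = 2

Answer: 2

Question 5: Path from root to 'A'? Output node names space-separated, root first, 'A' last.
Answer: B F A

Derivation:
Walk down from root: B -> F -> A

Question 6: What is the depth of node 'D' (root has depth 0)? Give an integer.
Answer: 2

Derivation:
Path from root to D: B -> C -> D
Depth = number of edges = 2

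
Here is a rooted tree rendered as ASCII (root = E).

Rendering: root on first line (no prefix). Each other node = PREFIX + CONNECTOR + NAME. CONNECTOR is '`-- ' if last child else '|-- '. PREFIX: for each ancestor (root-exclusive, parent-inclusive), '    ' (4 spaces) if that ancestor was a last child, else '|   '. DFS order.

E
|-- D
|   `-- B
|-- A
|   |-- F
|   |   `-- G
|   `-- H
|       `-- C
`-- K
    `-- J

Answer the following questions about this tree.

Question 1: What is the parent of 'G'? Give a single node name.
Answer: F

Derivation:
Scan adjacency: G appears as child of F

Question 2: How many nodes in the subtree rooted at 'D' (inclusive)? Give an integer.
Answer: 2

Derivation:
Subtree rooted at D contains: B, D
Count = 2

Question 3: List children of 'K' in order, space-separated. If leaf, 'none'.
Node K's children (from adjacency): J

Answer: J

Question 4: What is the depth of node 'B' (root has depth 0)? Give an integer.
Path from root to B: E -> D -> B
Depth = number of edges = 2

Answer: 2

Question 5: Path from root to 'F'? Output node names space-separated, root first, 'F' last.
Walk down from root: E -> A -> F

Answer: E A F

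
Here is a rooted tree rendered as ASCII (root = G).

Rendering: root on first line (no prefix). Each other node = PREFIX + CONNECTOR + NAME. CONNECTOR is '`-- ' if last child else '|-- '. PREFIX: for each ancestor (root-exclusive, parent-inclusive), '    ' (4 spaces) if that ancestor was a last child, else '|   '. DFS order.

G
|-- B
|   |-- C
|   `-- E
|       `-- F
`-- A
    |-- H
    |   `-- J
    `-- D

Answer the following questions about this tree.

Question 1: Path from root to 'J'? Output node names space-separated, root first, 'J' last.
Answer: G A H J

Derivation:
Walk down from root: G -> A -> H -> J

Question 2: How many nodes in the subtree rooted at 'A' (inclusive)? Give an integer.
Subtree rooted at A contains: A, D, H, J
Count = 4

Answer: 4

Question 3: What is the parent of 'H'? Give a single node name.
Answer: A

Derivation:
Scan adjacency: H appears as child of A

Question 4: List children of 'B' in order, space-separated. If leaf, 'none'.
Node B's children (from adjacency): C, E

Answer: C E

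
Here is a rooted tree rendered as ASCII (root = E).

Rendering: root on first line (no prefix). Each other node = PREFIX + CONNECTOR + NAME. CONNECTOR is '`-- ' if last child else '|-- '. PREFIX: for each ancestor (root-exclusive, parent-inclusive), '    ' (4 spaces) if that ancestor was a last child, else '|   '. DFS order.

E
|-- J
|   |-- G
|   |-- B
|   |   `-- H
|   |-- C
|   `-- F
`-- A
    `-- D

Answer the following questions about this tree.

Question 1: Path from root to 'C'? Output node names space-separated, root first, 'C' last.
Walk down from root: E -> J -> C

Answer: E J C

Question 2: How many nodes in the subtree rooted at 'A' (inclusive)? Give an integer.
Answer: 2

Derivation:
Subtree rooted at A contains: A, D
Count = 2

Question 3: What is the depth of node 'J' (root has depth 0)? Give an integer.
Path from root to J: E -> J
Depth = number of edges = 1

Answer: 1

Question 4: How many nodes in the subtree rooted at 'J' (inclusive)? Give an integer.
Subtree rooted at J contains: B, C, F, G, H, J
Count = 6

Answer: 6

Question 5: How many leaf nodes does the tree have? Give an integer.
Leaves (nodes with no children): C, D, F, G, H

Answer: 5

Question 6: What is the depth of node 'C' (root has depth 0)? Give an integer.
Answer: 2

Derivation:
Path from root to C: E -> J -> C
Depth = number of edges = 2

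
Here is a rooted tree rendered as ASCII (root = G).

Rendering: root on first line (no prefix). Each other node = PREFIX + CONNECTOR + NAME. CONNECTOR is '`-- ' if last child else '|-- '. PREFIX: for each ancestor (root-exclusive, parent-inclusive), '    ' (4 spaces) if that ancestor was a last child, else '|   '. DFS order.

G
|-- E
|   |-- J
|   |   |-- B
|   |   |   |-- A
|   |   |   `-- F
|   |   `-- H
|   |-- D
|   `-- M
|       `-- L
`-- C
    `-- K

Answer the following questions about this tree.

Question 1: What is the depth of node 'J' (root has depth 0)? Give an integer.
Answer: 2

Derivation:
Path from root to J: G -> E -> J
Depth = number of edges = 2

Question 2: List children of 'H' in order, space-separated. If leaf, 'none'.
Node H's children (from adjacency): (leaf)

Answer: none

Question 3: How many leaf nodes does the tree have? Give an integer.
Answer: 6

Derivation:
Leaves (nodes with no children): A, D, F, H, K, L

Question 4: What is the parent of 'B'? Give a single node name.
Scan adjacency: B appears as child of J

Answer: J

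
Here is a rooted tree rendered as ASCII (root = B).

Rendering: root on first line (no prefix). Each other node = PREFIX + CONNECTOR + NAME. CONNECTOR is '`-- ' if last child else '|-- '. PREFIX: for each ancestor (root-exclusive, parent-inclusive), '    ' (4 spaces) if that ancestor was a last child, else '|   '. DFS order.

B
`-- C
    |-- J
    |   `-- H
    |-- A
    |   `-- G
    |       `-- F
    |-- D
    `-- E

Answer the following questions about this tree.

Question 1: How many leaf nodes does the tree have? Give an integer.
Answer: 4

Derivation:
Leaves (nodes with no children): D, E, F, H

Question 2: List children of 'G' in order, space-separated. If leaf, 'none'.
Answer: F

Derivation:
Node G's children (from adjacency): F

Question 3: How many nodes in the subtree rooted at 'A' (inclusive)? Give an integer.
Answer: 3

Derivation:
Subtree rooted at A contains: A, F, G
Count = 3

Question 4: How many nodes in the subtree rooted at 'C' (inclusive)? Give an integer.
Answer: 8

Derivation:
Subtree rooted at C contains: A, C, D, E, F, G, H, J
Count = 8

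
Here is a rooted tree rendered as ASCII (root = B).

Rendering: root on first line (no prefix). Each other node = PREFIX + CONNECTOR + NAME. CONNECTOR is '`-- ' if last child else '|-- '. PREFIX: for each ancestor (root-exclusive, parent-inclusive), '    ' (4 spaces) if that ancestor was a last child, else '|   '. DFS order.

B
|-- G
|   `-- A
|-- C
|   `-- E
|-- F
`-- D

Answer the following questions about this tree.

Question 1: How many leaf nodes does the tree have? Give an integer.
Leaves (nodes with no children): A, D, E, F

Answer: 4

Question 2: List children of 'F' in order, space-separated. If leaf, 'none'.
Node F's children (from adjacency): (leaf)

Answer: none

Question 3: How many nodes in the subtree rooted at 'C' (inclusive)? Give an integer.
Answer: 2

Derivation:
Subtree rooted at C contains: C, E
Count = 2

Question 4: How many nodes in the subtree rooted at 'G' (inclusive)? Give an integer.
Subtree rooted at G contains: A, G
Count = 2

Answer: 2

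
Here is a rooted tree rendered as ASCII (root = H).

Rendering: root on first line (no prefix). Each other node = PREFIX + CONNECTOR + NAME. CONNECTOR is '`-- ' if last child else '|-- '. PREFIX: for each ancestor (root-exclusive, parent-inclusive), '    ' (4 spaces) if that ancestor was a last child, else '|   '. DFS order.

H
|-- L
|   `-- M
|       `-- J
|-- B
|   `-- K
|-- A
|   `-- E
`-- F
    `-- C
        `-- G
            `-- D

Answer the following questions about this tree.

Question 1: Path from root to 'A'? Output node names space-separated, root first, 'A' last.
Walk down from root: H -> A

Answer: H A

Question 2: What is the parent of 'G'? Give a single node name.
Answer: C

Derivation:
Scan adjacency: G appears as child of C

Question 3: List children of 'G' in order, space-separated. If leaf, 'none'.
Answer: D

Derivation:
Node G's children (from adjacency): D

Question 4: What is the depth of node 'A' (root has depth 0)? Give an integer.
Path from root to A: H -> A
Depth = number of edges = 1

Answer: 1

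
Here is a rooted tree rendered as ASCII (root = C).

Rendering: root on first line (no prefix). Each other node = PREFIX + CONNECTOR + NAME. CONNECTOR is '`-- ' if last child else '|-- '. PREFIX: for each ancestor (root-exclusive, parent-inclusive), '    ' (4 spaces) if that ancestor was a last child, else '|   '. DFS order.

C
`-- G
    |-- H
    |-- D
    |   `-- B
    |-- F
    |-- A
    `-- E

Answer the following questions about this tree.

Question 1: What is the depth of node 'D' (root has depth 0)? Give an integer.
Answer: 2

Derivation:
Path from root to D: C -> G -> D
Depth = number of edges = 2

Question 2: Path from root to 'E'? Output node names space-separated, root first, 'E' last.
Walk down from root: C -> G -> E

Answer: C G E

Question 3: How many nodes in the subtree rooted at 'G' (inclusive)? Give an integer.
Subtree rooted at G contains: A, B, D, E, F, G, H
Count = 7

Answer: 7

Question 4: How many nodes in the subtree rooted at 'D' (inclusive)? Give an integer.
Subtree rooted at D contains: B, D
Count = 2

Answer: 2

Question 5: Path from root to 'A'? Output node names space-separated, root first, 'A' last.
Answer: C G A

Derivation:
Walk down from root: C -> G -> A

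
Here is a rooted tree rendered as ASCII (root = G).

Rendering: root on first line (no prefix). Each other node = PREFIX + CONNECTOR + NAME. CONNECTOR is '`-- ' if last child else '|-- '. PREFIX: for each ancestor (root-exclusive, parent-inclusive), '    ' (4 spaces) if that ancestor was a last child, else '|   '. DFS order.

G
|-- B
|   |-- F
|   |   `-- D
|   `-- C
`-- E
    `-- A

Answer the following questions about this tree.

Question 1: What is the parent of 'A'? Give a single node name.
Scan adjacency: A appears as child of E

Answer: E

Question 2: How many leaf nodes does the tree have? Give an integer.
Answer: 3

Derivation:
Leaves (nodes with no children): A, C, D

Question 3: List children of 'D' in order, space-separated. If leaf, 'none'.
Node D's children (from adjacency): (leaf)

Answer: none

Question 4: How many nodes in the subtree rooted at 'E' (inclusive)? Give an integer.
Answer: 2

Derivation:
Subtree rooted at E contains: A, E
Count = 2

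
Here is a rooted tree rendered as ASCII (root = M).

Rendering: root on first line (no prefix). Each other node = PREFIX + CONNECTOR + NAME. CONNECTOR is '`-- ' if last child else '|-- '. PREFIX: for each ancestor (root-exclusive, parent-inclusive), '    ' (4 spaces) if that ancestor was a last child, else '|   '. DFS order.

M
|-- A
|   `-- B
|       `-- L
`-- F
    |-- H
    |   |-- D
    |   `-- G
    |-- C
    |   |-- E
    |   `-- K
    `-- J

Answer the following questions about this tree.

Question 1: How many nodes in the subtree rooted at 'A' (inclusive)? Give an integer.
Subtree rooted at A contains: A, B, L
Count = 3

Answer: 3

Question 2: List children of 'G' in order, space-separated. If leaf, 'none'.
Answer: none

Derivation:
Node G's children (from adjacency): (leaf)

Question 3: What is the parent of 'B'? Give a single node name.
Answer: A

Derivation:
Scan adjacency: B appears as child of A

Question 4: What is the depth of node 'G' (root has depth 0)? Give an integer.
Answer: 3

Derivation:
Path from root to G: M -> F -> H -> G
Depth = number of edges = 3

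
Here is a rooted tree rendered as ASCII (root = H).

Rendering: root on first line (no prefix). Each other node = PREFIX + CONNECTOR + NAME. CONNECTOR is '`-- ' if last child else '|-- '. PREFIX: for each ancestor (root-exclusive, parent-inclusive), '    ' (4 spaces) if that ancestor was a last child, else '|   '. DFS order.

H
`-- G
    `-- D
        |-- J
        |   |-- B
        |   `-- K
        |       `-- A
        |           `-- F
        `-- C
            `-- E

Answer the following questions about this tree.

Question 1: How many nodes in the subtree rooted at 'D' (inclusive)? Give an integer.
Answer: 8

Derivation:
Subtree rooted at D contains: A, B, C, D, E, F, J, K
Count = 8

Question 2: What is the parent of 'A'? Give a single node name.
Answer: K

Derivation:
Scan adjacency: A appears as child of K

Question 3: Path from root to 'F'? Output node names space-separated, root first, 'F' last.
Answer: H G D J K A F

Derivation:
Walk down from root: H -> G -> D -> J -> K -> A -> F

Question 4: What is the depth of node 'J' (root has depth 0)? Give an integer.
Answer: 3

Derivation:
Path from root to J: H -> G -> D -> J
Depth = number of edges = 3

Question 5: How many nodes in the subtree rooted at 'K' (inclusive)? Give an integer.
Answer: 3

Derivation:
Subtree rooted at K contains: A, F, K
Count = 3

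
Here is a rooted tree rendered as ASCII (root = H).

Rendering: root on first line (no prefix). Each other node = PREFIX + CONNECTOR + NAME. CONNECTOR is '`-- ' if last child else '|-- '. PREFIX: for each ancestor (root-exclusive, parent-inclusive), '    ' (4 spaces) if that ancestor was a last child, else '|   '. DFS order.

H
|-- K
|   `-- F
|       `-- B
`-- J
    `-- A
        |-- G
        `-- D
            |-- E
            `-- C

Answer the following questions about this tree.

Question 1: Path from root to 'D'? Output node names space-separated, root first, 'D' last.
Walk down from root: H -> J -> A -> D

Answer: H J A D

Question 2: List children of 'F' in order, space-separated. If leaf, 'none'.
Node F's children (from adjacency): B

Answer: B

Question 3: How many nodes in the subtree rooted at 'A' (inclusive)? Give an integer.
Subtree rooted at A contains: A, C, D, E, G
Count = 5

Answer: 5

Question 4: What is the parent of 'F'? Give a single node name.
Scan adjacency: F appears as child of K

Answer: K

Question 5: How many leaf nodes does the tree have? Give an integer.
Answer: 4

Derivation:
Leaves (nodes with no children): B, C, E, G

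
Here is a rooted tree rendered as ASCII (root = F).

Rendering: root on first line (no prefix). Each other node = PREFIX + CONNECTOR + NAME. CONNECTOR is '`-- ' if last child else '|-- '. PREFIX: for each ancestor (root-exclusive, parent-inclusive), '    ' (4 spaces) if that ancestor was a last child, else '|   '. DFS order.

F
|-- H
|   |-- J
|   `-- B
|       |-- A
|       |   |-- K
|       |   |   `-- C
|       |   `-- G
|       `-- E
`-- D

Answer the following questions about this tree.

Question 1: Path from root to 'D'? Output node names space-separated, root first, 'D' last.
Walk down from root: F -> D

Answer: F D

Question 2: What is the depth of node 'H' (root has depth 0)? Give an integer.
Path from root to H: F -> H
Depth = number of edges = 1

Answer: 1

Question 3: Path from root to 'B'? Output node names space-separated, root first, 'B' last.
Answer: F H B

Derivation:
Walk down from root: F -> H -> B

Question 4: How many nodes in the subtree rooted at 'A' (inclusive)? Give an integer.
Subtree rooted at A contains: A, C, G, K
Count = 4

Answer: 4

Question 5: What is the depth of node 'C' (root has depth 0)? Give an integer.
Path from root to C: F -> H -> B -> A -> K -> C
Depth = number of edges = 5

Answer: 5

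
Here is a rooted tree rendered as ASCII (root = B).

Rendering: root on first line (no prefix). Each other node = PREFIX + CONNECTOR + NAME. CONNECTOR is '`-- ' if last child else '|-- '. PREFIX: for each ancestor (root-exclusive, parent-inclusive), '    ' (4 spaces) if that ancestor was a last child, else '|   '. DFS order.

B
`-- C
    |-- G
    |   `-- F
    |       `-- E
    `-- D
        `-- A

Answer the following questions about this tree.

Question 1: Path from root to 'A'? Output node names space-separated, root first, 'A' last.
Answer: B C D A

Derivation:
Walk down from root: B -> C -> D -> A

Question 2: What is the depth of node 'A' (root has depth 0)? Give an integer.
Answer: 3

Derivation:
Path from root to A: B -> C -> D -> A
Depth = number of edges = 3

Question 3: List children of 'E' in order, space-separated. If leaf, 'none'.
Node E's children (from adjacency): (leaf)

Answer: none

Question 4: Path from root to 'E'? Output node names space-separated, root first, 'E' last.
Answer: B C G F E

Derivation:
Walk down from root: B -> C -> G -> F -> E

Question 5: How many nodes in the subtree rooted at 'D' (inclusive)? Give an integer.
Subtree rooted at D contains: A, D
Count = 2

Answer: 2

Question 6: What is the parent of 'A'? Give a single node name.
Answer: D

Derivation:
Scan adjacency: A appears as child of D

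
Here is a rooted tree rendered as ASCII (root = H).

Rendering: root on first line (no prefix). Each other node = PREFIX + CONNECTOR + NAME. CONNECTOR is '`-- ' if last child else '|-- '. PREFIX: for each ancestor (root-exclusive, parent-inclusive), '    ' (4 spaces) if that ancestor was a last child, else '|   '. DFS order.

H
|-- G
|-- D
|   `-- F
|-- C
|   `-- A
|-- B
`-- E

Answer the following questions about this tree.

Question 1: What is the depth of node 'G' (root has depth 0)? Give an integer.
Answer: 1

Derivation:
Path from root to G: H -> G
Depth = number of edges = 1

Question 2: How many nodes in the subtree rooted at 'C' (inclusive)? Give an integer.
Subtree rooted at C contains: A, C
Count = 2

Answer: 2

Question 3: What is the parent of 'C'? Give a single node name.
Scan adjacency: C appears as child of H

Answer: H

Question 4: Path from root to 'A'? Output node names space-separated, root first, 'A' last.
Walk down from root: H -> C -> A

Answer: H C A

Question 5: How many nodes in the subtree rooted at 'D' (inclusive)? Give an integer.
Answer: 2

Derivation:
Subtree rooted at D contains: D, F
Count = 2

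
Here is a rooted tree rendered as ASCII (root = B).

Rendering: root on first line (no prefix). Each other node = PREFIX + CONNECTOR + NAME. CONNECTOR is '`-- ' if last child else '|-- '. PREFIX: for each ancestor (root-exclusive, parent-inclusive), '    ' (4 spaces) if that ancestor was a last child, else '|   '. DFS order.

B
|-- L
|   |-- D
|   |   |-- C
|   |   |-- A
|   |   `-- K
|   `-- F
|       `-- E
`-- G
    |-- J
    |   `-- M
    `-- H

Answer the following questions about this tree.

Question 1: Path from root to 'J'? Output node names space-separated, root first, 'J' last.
Walk down from root: B -> G -> J

Answer: B G J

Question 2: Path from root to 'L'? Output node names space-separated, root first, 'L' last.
Answer: B L

Derivation:
Walk down from root: B -> L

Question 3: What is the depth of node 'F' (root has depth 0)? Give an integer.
Path from root to F: B -> L -> F
Depth = number of edges = 2

Answer: 2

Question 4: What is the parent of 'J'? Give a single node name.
Answer: G

Derivation:
Scan adjacency: J appears as child of G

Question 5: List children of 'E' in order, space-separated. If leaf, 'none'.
Node E's children (from adjacency): (leaf)

Answer: none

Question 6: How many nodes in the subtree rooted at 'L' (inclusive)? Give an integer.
Answer: 7

Derivation:
Subtree rooted at L contains: A, C, D, E, F, K, L
Count = 7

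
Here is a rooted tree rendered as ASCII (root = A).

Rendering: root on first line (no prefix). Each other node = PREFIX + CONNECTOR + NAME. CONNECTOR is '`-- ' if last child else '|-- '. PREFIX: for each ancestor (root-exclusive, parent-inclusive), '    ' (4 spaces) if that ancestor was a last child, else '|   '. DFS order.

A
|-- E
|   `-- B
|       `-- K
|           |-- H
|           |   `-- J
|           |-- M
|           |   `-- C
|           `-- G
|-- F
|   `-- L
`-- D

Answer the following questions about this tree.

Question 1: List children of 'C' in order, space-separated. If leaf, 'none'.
Answer: none

Derivation:
Node C's children (from adjacency): (leaf)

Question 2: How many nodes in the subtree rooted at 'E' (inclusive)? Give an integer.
Answer: 8

Derivation:
Subtree rooted at E contains: B, C, E, G, H, J, K, M
Count = 8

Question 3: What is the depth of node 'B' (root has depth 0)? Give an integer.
Answer: 2

Derivation:
Path from root to B: A -> E -> B
Depth = number of edges = 2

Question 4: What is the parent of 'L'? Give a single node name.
Answer: F

Derivation:
Scan adjacency: L appears as child of F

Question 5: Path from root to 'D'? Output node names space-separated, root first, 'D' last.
Walk down from root: A -> D

Answer: A D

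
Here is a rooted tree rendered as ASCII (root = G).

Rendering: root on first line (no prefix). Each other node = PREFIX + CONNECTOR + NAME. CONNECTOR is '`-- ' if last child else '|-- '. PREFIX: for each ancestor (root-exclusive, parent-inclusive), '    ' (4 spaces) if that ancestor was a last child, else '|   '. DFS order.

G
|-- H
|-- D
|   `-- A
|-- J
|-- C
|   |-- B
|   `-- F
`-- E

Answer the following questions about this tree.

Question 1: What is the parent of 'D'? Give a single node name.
Scan adjacency: D appears as child of G

Answer: G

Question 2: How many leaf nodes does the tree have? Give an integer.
Leaves (nodes with no children): A, B, E, F, H, J

Answer: 6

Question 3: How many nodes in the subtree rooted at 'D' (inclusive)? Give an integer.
Subtree rooted at D contains: A, D
Count = 2

Answer: 2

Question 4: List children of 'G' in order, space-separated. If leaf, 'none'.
Node G's children (from adjacency): H, D, J, C, E

Answer: H D J C E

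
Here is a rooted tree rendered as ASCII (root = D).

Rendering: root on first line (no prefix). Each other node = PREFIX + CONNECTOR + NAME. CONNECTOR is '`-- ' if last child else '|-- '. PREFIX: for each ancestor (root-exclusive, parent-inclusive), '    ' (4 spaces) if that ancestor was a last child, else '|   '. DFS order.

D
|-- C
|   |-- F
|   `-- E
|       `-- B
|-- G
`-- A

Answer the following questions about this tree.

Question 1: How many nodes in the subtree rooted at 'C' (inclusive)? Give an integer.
Answer: 4

Derivation:
Subtree rooted at C contains: B, C, E, F
Count = 4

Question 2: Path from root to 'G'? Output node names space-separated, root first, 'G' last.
Answer: D G

Derivation:
Walk down from root: D -> G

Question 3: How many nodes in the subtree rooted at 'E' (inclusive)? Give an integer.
Subtree rooted at E contains: B, E
Count = 2

Answer: 2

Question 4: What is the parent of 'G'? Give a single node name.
Scan adjacency: G appears as child of D

Answer: D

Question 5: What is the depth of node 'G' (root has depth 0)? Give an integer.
Path from root to G: D -> G
Depth = number of edges = 1

Answer: 1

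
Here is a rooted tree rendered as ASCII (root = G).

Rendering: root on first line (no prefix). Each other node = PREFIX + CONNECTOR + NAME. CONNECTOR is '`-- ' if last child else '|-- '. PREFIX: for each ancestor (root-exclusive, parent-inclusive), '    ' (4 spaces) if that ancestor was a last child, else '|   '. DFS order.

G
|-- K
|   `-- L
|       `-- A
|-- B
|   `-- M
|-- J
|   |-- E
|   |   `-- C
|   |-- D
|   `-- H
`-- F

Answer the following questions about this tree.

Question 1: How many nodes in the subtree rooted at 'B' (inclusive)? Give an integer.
Answer: 2

Derivation:
Subtree rooted at B contains: B, M
Count = 2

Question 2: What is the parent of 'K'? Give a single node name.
Scan adjacency: K appears as child of G

Answer: G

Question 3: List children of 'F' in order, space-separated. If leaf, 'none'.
Node F's children (from adjacency): (leaf)

Answer: none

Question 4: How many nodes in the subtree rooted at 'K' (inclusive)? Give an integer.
Answer: 3

Derivation:
Subtree rooted at K contains: A, K, L
Count = 3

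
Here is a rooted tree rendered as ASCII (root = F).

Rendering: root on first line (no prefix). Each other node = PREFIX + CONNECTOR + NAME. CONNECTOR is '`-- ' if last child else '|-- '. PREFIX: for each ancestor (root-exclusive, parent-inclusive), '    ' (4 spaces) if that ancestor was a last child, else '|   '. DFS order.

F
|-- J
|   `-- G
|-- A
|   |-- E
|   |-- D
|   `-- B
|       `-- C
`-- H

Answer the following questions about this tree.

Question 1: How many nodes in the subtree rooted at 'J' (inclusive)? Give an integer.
Subtree rooted at J contains: G, J
Count = 2

Answer: 2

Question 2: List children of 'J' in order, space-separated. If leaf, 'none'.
Node J's children (from adjacency): G

Answer: G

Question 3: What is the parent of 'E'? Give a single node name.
Scan adjacency: E appears as child of A

Answer: A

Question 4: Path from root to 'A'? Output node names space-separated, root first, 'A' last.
Walk down from root: F -> A

Answer: F A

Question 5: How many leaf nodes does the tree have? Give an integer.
Leaves (nodes with no children): C, D, E, G, H

Answer: 5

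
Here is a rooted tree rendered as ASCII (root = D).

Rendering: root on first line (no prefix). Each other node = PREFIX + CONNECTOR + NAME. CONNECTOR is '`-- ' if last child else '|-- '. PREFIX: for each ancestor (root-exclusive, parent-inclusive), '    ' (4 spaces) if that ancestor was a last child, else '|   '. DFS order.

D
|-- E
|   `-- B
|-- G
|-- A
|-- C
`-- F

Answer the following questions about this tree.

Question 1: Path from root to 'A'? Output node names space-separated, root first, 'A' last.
Walk down from root: D -> A

Answer: D A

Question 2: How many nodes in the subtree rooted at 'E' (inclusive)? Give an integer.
Subtree rooted at E contains: B, E
Count = 2

Answer: 2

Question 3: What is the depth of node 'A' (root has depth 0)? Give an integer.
Path from root to A: D -> A
Depth = number of edges = 1

Answer: 1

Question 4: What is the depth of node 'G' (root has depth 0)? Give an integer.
Answer: 1

Derivation:
Path from root to G: D -> G
Depth = number of edges = 1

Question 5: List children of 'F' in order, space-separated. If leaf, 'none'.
Node F's children (from adjacency): (leaf)

Answer: none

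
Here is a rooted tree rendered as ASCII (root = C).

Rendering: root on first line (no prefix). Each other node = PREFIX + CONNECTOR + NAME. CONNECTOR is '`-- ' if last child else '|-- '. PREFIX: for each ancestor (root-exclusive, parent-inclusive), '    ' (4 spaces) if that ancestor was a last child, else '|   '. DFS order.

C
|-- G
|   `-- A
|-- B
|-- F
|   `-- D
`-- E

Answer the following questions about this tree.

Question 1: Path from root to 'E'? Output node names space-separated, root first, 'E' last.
Answer: C E

Derivation:
Walk down from root: C -> E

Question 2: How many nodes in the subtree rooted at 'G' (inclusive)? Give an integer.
Subtree rooted at G contains: A, G
Count = 2

Answer: 2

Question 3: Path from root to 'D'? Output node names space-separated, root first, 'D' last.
Walk down from root: C -> F -> D

Answer: C F D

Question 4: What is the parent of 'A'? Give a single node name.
Scan adjacency: A appears as child of G

Answer: G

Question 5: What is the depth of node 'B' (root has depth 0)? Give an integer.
Answer: 1

Derivation:
Path from root to B: C -> B
Depth = number of edges = 1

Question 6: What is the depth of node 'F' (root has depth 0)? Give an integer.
Answer: 1

Derivation:
Path from root to F: C -> F
Depth = number of edges = 1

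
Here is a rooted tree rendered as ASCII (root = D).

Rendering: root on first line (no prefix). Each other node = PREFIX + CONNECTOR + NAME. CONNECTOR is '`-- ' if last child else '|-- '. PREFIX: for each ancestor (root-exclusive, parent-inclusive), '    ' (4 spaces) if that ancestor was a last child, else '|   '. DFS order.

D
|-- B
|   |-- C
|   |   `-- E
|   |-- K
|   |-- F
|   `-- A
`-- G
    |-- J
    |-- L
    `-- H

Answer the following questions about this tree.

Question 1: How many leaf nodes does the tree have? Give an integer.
Answer: 7

Derivation:
Leaves (nodes with no children): A, E, F, H, J, K, L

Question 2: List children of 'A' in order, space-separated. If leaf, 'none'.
Answer: none

Derivation:
Node A's children (from adjacency): (leaf)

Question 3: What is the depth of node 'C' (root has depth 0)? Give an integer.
Path from root to C: D -> B -> C
Depth = number of edges = 2

Answer: 2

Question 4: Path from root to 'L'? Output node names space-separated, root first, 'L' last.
Answer: D G L

Derivation:
Walk down from root: D -> G -> L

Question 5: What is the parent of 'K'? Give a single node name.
Answer: B

Derivation:
Scan adjacency: K appears as child of B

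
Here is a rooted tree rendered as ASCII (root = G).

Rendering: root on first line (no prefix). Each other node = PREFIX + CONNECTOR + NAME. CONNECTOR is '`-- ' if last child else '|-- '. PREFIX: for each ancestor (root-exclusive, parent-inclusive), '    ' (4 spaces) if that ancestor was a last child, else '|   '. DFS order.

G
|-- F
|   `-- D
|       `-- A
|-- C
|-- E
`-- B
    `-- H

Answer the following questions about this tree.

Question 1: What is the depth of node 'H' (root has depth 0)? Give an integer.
Path from root to H: G -> B -> H
Depth = number of edges = 2

Answer: 2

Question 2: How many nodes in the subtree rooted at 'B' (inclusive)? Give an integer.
Answer: 2

Derivation:
Subtree rooted at B contains: B, H
Count = 2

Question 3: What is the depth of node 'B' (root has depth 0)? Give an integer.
Path from root to B: G -> B
Depth = number of edges = 1

Answer: 1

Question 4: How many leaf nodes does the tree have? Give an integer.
Answer: 4

Derivation:
Leaves (nodes with no children): A, C, E, H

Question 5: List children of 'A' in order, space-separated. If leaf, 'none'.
Answer: none

Derivation:
Node A's children (from adjacency): (leaf)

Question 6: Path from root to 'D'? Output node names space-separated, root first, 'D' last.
Walk down from root: G -> F -> D

Answer: G F D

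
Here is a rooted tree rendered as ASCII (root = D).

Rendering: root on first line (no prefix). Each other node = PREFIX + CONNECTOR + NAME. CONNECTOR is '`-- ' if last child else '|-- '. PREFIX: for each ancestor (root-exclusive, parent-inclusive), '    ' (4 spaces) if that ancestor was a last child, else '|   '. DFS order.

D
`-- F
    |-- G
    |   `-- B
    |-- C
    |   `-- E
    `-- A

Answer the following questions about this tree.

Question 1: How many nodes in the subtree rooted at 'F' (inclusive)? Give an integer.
Answer: 6

Derivation:
Subtree rooted at F contains: A, B, C, E, F, G
Count = 6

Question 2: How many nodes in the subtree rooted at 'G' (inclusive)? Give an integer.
Answer: 2

Derivation:
Subtree rooted at G contains: B, G
Count = 2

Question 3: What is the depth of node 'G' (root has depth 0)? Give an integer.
Path from root to G: D -> F -> G
Depth = number of edges = 2

Answer: 2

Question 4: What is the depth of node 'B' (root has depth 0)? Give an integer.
Answer: 3

Derivation:
Path from root to B: D -> F -> G -> B
Depth = number of edges = 3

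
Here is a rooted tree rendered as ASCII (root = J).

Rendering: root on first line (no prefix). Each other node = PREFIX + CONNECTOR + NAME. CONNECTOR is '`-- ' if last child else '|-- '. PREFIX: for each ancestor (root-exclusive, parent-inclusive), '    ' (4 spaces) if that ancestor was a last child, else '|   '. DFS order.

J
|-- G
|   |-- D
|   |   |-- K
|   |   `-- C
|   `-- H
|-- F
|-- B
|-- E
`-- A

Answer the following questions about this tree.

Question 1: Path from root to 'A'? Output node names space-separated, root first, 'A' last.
Walk down from root: J -> A

Answer: J A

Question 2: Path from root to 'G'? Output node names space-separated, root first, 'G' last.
Answer: J G

Derivation:
Walk down from root: J -> G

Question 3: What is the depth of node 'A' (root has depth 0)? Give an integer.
Answer: 1

Derivation:
Path from root to A: J -> A
Depth = number of edges = 1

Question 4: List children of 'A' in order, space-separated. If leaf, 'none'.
Answer: none

Derivation:
Node A's children (from adjacency): (leaf)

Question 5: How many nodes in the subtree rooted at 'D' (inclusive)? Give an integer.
Subtree rooted at D contains: C, D, K
Count = 3

Answer: 3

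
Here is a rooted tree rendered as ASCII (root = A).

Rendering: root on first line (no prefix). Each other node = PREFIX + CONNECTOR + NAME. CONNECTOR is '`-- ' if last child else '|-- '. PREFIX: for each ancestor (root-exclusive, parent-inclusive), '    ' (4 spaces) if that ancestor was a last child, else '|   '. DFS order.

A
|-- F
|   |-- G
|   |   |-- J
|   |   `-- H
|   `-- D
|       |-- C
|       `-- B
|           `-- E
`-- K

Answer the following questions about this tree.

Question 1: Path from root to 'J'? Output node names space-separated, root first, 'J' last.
Answer: A F G J

Derivation:
Walk down from root: A -> F -> G -> J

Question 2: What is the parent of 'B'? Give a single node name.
Scan adjacency: B appears as child of D

Answer: D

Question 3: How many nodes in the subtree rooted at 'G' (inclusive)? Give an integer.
Subtree rooted at G contains: G, H, J
Count = 3

Answer: 3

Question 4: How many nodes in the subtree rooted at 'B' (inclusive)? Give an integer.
Answer: 2

Derivation:
Subtree rooted at B contains: B, E
Count = 2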